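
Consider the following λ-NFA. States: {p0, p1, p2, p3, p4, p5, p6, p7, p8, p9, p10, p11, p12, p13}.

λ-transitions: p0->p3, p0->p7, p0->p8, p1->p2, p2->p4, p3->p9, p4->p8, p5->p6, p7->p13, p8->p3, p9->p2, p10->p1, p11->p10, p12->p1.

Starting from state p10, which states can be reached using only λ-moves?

{p1, p2, p3, p4, p8, p9, p10}

Start with {p10}.
From p10 via λ: add p1.
From p1 via λ: add p2.
From p2 via λ: add p4.
From p4 via λ: add p8.
From p8 via λ: add p3.
From p3 via λ: add p9.
No new states can be added; the closed set is {p1, p2, p3, p4, p8, p9, p10}.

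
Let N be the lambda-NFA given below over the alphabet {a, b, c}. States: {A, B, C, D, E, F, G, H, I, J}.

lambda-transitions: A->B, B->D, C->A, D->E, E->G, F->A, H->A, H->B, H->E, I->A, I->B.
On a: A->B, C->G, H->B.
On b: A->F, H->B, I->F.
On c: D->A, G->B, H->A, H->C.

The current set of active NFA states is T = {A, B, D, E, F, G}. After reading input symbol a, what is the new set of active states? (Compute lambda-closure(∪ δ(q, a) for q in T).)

A on a → {B}.
No a-transition from B, D, E, F, G.
Union after reading a: {B}.
Now take the lambda-closure:
From B via lambda: add D.
From D via lambda: add E.
From E via lambda: add G.
No new states can be added; the closed set is {B, D, E, G}.

{B, D, E, G}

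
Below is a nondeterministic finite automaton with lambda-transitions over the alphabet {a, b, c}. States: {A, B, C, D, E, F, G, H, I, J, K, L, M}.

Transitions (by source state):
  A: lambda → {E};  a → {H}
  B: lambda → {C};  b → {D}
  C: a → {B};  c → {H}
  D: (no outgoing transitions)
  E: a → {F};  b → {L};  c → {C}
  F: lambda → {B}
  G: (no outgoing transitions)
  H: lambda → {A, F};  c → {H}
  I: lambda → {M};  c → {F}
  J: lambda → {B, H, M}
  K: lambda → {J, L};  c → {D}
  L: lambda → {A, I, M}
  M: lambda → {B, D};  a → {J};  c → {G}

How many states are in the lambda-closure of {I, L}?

8

Start with {I, L}.
From I via lambda: add M.
From L via lambda: add A.
From A via lambda: add E.
From M via lambda: add B, D.
From B via lambda: add C.
lambda-closure = {A, B, C, D, E, I, L, M}, which has 8 states.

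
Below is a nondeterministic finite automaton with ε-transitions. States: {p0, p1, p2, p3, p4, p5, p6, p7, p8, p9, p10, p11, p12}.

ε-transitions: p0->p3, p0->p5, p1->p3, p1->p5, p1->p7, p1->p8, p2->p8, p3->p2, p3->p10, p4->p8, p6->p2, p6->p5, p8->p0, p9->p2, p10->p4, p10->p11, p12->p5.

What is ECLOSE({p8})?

{p0, p2, p3, p4, p5, p8, p10, p11}

Start with {p8}.
From p8 via ε: add p0.
From p0 via ε: add p3, p5.
From p3 via ε: add p2, p10.
From p10 via ε: add p4, p11.
No new states can be added; the closed set is {p0, p2, p3, p4, p5, p8, p10, p11}.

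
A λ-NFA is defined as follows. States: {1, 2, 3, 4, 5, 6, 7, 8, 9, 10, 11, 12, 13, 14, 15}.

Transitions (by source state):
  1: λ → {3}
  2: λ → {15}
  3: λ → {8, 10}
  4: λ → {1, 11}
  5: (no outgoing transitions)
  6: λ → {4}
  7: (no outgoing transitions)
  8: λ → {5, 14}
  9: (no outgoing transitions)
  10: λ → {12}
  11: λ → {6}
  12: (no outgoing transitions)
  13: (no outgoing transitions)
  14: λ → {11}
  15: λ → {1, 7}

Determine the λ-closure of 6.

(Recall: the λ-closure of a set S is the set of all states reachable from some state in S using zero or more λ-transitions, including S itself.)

Start with {6}.
From 6 via λ: add 4.
From 4 via λ: add 1, 11.
From 1 via λ: add 3.
From 3 via λ: add 8, 10.
From 8 via λ: add 5, 14.
From 10 via λ: add 12.
No new states can be added; the closed set is {1, 3, 4, 5, 6, 8, 10, 11, 12, 14}.

{1, 3, 4, 5, 6, 8, 10, 11, 12, 14}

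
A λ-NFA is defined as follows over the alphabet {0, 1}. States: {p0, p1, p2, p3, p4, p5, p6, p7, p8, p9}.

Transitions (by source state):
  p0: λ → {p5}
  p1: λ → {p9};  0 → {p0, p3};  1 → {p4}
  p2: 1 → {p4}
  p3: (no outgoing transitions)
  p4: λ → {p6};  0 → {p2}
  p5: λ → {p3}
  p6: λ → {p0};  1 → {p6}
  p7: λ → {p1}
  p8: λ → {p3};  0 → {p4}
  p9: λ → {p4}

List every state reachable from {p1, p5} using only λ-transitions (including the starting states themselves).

Start with {p1, p5}.
From p1 via λ: add p9.
From p5 via λ: add p3.
From p9 via λ: add p4.
From p4 via λ: add p6.
From p6 via λ: add p0.
No new states can be added; the closed set is {p0, p1, p3, p4, p5, p6, p9}.

{p0, p1, p3, p4, p5, p6, p9}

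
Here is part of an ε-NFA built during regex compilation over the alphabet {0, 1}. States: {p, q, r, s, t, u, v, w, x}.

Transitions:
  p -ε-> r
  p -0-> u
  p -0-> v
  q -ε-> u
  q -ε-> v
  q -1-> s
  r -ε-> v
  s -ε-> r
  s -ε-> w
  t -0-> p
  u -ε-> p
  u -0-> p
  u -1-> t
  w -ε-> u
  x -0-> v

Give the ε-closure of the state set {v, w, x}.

{p, r, u, v, w, x}

Start with {v, w, x}.
From w via ε: add u.
From u via ε: add p.
From p via ε: add r.
No new states can be added; the closed set is {p, r, u, v, w, x}.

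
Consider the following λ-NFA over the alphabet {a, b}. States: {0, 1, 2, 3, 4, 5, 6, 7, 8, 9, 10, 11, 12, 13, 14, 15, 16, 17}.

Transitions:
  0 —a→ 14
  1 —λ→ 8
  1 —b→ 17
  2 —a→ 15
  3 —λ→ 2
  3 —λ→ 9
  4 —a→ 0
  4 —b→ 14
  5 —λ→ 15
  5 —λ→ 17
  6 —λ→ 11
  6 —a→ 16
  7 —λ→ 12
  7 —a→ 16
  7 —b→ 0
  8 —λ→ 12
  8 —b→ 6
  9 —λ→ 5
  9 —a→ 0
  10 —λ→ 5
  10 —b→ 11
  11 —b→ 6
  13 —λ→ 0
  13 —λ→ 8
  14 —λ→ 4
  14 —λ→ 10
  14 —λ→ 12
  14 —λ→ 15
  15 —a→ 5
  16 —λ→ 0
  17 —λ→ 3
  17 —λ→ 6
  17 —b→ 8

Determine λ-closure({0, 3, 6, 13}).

{0, 2, 3, 5, 6, 8, 9, 11, 12, 13, 15, 17}

Start with {0, 3, 6, 13}.
From 3 via λ: add 2, 9.
From 6 via λ: add 11.
From 13 via λ: add 8.
From 8 via λ: add 12.
From 9 via λ: add 5.
From 5 via λ: add 15, 17.
No new states can be added; the closed set is {0, 2, 3, 5, 6, 8, 9, 11, 12, 13, 15, 17}.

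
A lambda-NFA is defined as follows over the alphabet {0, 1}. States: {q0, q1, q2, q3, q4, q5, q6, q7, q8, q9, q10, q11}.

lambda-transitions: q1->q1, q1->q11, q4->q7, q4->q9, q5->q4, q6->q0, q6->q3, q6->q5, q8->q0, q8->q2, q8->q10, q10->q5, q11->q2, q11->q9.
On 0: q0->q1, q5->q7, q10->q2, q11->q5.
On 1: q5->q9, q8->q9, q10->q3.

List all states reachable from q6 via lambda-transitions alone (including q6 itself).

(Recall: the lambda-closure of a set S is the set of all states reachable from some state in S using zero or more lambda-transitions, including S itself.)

{q0, q3, q4, q5, q6, q7, q9}

Start with {q6}.
From q6 via lambda: add q0, q3, q5.
From q5 via lambda: add q4.
From q4 via lambda: add q7, q9.
No new states can be added; the closed set is {q0, q3, q4, q5, q6, q7, q9}.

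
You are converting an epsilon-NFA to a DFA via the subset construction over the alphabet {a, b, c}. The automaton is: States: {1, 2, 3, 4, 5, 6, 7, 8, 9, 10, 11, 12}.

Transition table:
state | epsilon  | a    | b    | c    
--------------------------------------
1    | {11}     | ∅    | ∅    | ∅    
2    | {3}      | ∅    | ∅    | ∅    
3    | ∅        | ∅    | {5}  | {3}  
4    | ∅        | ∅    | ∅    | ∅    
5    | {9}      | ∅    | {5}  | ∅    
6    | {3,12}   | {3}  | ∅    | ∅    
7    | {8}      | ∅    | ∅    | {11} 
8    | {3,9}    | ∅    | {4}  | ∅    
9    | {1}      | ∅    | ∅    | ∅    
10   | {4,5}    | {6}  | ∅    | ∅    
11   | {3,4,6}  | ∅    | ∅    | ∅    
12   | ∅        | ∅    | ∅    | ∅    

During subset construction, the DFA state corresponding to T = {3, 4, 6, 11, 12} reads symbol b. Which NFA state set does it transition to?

{1, 3, 4, 5, 6, 9, 11, 12}

3 on b → {5}.
No b-transition from 4, 6, 11, 12.
Union after reading b: {5}.
Now take the epsilon-closure:
From 5 via epsilon: add 9.
From 9 via epsilon: add 1.
From 1 via epsilon: add 11.
From 11 via epsilon: add 3, 4, 6.
From 6 via epsilon: add 12.
No new states can be added; the closed set is {1, 3, 4, 5, 6, 9, 11, 12}.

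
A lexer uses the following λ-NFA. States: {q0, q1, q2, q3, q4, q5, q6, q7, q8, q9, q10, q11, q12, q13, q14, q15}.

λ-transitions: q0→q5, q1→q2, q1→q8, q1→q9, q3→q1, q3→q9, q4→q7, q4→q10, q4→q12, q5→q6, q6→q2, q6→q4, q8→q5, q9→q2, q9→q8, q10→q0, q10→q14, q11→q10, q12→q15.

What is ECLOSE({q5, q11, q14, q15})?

Start with {q5, q11, q14, q15}.
From q5 via λ: add q6.
From q11 via λ: add q10.
From q6 via λ: add q2, q4.
From q10 via λ: add q0.
From q4 via λ: add q7, q12.
No new states can be added; the closed set is {q0, q2, q4, q5, q6, q7, q10, q11, q12, q14, q15}.

{q0, q2, q4, q5, q6, q7, q10, q11, q12, q14, q15}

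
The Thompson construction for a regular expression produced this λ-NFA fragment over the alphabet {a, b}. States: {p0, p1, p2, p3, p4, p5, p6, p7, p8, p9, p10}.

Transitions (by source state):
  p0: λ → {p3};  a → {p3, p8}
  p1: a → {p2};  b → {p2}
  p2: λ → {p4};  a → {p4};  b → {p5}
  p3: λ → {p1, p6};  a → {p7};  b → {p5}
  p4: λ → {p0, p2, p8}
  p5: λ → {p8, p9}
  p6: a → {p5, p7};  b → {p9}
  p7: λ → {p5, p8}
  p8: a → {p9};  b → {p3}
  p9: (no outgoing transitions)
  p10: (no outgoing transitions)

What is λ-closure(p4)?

Start with {p4}.
From p4 via λ: add p0, p2, p8.
From p0 via λ: add p3.
From p3 via λ: add p1, p6.
No new states can be added; the closed set is {p0, p1, p2, p3, p4, p6, p8}.

{p0, p1, p2, p3, p4, p6, p8}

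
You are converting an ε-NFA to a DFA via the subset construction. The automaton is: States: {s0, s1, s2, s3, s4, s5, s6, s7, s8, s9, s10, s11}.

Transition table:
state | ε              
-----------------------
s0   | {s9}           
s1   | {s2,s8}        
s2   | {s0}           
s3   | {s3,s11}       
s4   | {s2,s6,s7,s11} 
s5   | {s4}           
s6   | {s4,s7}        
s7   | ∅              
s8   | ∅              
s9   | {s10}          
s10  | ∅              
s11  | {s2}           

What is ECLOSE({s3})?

Start with {s3}.
From s3 via ε: add s11.
From s11 via ε: add s2.
From s2 via ε: add s0.
From s0 via ε: add s9.
From s9 via ε: add s10.
No new states can be added; the closed set is {s0, s2, s3, s9, s10, s11}.

{s0, s2, s3, s9, s10, s11}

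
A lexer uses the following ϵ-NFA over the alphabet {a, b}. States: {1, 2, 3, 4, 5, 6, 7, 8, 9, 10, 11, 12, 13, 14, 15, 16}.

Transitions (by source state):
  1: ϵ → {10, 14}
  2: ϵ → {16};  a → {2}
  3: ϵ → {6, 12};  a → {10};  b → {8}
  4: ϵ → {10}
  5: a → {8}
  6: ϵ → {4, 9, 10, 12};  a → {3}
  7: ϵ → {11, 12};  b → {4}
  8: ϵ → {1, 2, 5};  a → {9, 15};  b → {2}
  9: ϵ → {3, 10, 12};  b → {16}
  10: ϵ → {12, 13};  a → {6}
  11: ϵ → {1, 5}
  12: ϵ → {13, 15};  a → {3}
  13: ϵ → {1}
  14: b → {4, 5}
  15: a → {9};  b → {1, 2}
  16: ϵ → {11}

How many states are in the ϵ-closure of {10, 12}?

6

Start with {10, 12}.
From 10 via ϵ: add 13.
From 12 via ϵ: add 15.
From 13 via ϵ: add 1.
From 1 via ϵ: add 14.
ϵ-closure = {1, 10, 12, 13, 14, 15}, which has 6 states.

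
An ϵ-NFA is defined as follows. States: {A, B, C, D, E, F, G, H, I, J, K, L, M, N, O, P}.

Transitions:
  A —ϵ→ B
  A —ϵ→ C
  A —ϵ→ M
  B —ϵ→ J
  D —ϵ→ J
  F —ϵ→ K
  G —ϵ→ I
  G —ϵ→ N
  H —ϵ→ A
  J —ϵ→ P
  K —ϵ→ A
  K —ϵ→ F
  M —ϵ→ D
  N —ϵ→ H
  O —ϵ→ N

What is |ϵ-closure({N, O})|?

Start with {N, O}.
From N via ϵ: add H.
From H via ϵ: add A.
From A via ϵ: add B, C, M.
From B via ϵ: add J.
From M via ϵ: add D.
From J via ϵ: add P.
ϵ-closure = {A, B, C, D, H, J, M, N, O, P}, which has 10 states.

10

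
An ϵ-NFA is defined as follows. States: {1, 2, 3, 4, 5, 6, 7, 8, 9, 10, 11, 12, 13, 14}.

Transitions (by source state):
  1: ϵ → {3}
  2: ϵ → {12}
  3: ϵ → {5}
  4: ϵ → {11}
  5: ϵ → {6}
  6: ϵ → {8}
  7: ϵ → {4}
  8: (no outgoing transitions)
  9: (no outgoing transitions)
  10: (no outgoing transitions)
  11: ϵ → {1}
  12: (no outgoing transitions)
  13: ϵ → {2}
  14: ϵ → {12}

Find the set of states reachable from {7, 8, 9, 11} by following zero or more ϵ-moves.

{1, 3, 4, 5, 6, 7, 8, 9, 11}

Start with {7, 8, 9, 11}.
From 7 via ϵ: add 4.
From 11 via ϵ: add 1.
From 1 via ϵ: add 3.
From 3 via ϵ: add 5.
From 5 via ϵ: add 6.
No new states can be added; the closed set is {1, 3, 4, 5, 6, 7, 8, 9, 11}.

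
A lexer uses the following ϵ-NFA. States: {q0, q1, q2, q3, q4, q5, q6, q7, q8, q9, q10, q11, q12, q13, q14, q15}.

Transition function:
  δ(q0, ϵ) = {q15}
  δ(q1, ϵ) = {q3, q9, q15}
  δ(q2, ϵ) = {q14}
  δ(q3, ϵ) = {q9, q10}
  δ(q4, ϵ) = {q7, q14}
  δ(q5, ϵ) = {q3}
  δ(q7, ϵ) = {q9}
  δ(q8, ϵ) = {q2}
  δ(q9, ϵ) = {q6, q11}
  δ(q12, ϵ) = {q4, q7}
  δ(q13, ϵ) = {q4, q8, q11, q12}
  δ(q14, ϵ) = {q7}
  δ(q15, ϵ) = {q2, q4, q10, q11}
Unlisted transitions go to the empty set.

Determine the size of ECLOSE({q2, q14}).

6

Start with {q2, q14}.
From q14 via ϵ: add q7.
From q7 via ϵ: add q9.
From q9 via ϵ: add q6, q11.
ϵ-closure = {q2, q6, q7, q9, q11, q14}, which has 6 states.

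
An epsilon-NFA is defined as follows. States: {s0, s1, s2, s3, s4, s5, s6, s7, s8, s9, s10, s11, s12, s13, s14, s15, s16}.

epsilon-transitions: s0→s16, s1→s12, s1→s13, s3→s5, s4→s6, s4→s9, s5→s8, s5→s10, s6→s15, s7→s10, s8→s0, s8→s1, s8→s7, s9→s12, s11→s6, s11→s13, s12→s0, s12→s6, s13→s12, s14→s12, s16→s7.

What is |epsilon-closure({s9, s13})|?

Start with {s9, s13}.
From s9 via epsilon: add s12.
From s12 via epsilon: add s0, s6.
From s0 via epsilon: add s16.
From s6 via epsilon: add s15.
From s16 via epsilon: add s7.
From s7 via epsilon: add s10.
epsilon-closure = {s0, s6, s7, s9, s10, s12, s13, s15, s16}, which has 9 states.

9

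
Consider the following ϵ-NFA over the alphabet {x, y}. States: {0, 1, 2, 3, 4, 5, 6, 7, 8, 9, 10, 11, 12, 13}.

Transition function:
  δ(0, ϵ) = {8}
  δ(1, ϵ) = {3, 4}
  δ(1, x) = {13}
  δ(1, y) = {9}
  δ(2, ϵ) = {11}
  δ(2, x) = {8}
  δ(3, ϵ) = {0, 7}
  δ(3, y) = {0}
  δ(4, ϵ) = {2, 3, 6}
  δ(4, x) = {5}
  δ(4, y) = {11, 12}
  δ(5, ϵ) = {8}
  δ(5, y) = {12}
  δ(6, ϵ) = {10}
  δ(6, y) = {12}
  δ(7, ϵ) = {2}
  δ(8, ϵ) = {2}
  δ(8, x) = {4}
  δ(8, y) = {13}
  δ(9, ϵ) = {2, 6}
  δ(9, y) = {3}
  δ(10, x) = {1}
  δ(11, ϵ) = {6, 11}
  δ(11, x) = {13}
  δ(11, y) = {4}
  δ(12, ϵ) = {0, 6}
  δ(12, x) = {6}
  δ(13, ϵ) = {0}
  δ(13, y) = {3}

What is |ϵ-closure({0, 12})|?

Start with {0, 12}.
From 0 via ϵ: add 8.
From 12 via ϵ: add 6.
From 6 via ϵ: add 10.
From 8 via ϵ: add 2.
From 2 via ϵ: add 11.
ϵ-closure = {0, 2, 6, 8, 10, 11, 12}, which has 7 states.

7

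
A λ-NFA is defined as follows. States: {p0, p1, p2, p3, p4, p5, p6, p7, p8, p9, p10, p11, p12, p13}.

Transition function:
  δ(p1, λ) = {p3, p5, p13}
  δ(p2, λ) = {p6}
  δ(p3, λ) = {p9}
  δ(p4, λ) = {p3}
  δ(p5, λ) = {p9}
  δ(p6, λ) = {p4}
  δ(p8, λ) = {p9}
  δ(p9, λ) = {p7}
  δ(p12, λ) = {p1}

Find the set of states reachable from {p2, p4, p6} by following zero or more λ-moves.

Start with {p2, p4, p6}.
From p4 via λ: add p3.
From p3 via λ: add p9.
From p9 via λ: add p7.
No new states can be added; the closed set is {p2, p3, p4, p6, p7, p9}.

{p2, p3, p4, p6, p7, p9}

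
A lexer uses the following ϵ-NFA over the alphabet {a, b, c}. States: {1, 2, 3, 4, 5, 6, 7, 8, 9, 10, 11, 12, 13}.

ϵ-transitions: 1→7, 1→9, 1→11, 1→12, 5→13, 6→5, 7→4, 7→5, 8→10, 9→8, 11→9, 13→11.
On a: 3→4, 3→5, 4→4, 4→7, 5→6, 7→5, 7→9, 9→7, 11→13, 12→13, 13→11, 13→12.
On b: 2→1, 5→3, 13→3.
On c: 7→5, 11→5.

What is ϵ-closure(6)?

Start with {6}.
From 6 via ϵ: add 5.
From 5 via ϵ: add 13.
From 13 via ϵ: add 11.
From 11 via ϵ: add 9.
From 9 via ϵ: add 8.
From 8 via ϵ: add 10.
No new states can be added; the closed set is {5, 6, 8, 9, 10, 11, 13}.

{5, 6, 8, 9, 10, 11, 13}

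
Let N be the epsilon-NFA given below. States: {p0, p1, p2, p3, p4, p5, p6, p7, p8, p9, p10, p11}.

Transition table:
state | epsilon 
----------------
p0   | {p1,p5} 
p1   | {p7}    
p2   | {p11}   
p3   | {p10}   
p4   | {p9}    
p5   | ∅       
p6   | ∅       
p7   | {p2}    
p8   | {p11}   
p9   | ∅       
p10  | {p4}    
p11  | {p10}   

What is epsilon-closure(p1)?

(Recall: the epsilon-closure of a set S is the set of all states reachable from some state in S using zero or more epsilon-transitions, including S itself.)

{p1, p2, p4, p7, p9, p10, p11}

Start with {p1}.
From p1 via epsilon: add p7.
From p7 via epsilon: add p2.
From p2 via epsilon: add p11.
From p11 via epsilon: add p10.
From p10 via epsilon: add p4.
From p4 via epsilon: add p9.
No new states can be added; the closed set is {p1, p2, p4, p7, p9, p10, p11}.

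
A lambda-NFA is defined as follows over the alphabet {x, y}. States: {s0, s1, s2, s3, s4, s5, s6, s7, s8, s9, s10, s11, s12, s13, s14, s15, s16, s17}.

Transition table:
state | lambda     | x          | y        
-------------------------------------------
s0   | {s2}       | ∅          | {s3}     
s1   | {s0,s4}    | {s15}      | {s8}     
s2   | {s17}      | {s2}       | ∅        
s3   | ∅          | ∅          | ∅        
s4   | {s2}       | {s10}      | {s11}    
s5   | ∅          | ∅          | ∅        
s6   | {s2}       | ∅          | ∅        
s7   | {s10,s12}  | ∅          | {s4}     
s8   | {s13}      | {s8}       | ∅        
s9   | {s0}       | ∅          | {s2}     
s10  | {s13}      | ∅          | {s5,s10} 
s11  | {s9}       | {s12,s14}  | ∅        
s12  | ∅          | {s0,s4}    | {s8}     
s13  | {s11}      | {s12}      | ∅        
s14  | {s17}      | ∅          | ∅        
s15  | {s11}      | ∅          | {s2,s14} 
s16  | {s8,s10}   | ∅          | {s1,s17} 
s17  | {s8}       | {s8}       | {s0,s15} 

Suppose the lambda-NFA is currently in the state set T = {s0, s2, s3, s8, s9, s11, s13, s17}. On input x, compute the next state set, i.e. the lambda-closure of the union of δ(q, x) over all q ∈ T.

{s0, s2, s8, s9, s11, s12, s13, s14, s17}

s2 on x → {s2}.
s8 on x → {s8}.
s11 on x → {s12, s14}.
s13 on x → {s12}.
s17 on x → {s8}.
No x-transition from s0, s3, s9.
Union after reading x: {s2, s8, s12, s14}.
Now take the lambda-closure:
From s2 via lambda: add s17.
From s8 via lambda: add s13.
From s13 via lambda: add s11.
From s11 via lambda: add s9.
From s9 via lambda: add s0.
No new states can be added; the closed set is {s0, s2, s8, s9, s11, s12, s13, s14, s17}.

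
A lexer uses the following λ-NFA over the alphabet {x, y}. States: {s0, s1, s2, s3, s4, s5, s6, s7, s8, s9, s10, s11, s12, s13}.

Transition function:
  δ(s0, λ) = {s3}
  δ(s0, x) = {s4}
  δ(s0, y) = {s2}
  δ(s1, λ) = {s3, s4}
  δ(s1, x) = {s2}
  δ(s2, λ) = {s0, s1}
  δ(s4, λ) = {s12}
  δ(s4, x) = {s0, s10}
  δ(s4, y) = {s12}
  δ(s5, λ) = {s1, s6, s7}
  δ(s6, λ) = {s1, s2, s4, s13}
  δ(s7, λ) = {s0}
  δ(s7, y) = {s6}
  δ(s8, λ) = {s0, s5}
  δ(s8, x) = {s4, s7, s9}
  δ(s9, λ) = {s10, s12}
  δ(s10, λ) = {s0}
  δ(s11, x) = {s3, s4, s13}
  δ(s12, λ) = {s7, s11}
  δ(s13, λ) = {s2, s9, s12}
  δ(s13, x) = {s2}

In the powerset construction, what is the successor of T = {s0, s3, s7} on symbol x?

s0 on x → {s4}.
No x-transition from s3, s7.
Union after reading x: {s4}.
Now take the λ-closure:
From s4 via λ: add s12.
From s12 via λ: add s7, s11.
From s7 via λ: add s0.
From s0 via λ: add s3.
No new states can be added; the closed set is {s0, s3, s4, s7, s11, s12}.

{s0, s3, s4, s7, s11, s12}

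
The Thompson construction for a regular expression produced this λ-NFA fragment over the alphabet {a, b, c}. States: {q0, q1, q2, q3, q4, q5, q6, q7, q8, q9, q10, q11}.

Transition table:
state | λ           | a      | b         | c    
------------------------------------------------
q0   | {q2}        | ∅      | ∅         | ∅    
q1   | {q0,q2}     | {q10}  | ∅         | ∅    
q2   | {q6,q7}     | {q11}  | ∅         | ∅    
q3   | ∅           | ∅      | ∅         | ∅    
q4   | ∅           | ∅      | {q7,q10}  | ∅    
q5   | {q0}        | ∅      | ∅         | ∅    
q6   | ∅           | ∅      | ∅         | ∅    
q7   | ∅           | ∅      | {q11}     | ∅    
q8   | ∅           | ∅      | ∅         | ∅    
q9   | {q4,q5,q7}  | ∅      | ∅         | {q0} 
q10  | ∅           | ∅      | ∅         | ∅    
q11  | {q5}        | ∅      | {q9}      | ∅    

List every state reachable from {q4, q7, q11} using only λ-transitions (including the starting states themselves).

{q0, q2, q4, q5, q6, q7, q11}

Start with {q4, q7, q11}.
From q11 via λ: add q5.
From q5 via λ: add q0.
From q0 via λ: add q2.
From q2 via λ: add q6.
No new states can be added; the closed set is {q0, q2, q4, q5, q6, q7, q11}.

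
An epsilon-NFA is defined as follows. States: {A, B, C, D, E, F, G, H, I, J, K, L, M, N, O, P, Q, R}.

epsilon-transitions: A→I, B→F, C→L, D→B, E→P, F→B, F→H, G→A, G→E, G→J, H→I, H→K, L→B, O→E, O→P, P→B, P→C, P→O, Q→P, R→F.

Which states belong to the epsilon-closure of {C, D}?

Start with {C, D}.
From C via epsilon: add L.
From D via epsilon: add B.
From B via epsilon: add F.
From F via epsilon: add H.
From H via epsilon: add I, K.
No new states can be added; the closed set is {B, C, D, F, H, I, K, L}.

{B, C, D, F, H, I, K, L}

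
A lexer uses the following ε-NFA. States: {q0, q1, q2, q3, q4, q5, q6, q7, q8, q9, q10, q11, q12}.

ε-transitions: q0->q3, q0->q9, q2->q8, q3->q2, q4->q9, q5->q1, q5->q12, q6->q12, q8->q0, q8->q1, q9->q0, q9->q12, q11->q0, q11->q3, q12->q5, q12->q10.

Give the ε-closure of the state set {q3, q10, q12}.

{q0, q1, q2, q3, q5, q8, q9, q10, q12}

Start with {q3, q10, q12}.
From q3 via ε: add q2.
From q12 via ε: add q5.
From q2 via ε: add q8.
From q5 via ε: add q1.
From q8 via ε: add q0.
From q0 via ε: add q9.
No new states can be added; the closed set is {q0, q1, q2, q3, q5, q8, q9, q10, q12}.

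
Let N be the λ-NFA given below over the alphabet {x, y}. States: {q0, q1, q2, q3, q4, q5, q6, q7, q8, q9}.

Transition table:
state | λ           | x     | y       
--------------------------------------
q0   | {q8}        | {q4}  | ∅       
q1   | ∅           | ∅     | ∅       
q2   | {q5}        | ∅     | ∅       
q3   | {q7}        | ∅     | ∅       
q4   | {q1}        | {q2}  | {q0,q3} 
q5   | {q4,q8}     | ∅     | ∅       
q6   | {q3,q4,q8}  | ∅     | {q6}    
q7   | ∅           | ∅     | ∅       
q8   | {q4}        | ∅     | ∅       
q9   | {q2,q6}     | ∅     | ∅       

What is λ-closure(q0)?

{q0, q1, q4, q8}

Start with {q0}.
From q0 via λ: add q8.
From q8 via λ: add q4.
From q4 via λ: add q1.
No new states can be added; the closed set is {q0, q1, q4, q8}.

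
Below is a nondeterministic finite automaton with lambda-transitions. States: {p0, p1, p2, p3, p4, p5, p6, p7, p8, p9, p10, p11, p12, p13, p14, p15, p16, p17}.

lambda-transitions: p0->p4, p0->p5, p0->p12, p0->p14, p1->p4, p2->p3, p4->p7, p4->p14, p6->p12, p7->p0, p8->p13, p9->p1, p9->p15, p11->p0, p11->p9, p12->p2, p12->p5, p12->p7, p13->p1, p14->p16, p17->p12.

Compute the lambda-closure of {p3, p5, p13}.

{p0, p1, p2, p3, p4, p5, p7, p12, p13, p14, p16}

Start with {p3, p5, p13}.
From p13 via lambda: add p1.
From p1 via lambda: add p4.
From p4 via lambda: add p7, p14.
From p7 via lambda: add p0.
From p14 via lambda: add p16.
From p0 via lambda: add p12.
From p12 via lambda: add p2.
No new states can be added; the closed set is {p0, p1, p2, p3, p4, p5, p7, p12, p13, p14, p16}.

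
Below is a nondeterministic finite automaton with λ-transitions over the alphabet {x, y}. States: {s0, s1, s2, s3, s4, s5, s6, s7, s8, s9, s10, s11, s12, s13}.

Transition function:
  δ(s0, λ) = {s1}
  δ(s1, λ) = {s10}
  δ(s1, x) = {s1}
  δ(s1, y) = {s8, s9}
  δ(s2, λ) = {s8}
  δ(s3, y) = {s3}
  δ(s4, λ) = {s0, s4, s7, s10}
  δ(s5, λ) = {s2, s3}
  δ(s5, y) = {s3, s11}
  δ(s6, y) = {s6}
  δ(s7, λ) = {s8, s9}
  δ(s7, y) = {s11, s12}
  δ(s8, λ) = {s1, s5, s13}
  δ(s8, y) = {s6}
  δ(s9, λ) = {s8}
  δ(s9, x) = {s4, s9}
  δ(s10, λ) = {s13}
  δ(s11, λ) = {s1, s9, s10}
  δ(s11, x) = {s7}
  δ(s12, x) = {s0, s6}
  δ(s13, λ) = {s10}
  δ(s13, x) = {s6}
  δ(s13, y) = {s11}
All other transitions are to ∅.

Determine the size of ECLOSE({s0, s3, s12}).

Start with {s0, s3, s12}.
From s0 via λ: add s1.
From s1 via λ: add s10.
From s10 via λ: add s13.
λ-closure = {s0, s1, s3, s10, s12, s13}, which has 6 states.

6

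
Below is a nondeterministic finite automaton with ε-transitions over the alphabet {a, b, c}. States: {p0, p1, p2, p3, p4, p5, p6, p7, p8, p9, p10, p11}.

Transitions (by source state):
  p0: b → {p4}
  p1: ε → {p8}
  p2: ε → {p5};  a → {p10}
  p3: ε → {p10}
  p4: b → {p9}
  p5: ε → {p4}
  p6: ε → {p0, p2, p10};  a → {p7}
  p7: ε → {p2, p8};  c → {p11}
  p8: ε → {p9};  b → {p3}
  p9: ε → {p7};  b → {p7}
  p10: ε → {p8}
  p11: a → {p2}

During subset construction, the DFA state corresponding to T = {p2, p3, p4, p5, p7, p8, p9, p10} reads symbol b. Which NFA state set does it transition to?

{p2, p3, p4, p5, p7, p8, p9, p10}

p4 on b → {p9}.
p8 on b → {p3}.
p9 on b → {p7}.
No b-transition from p2, p3, p5, p7, p10.
Union after reading b: {p3, p7, p9}.
Now take the ε-closure:
From p3 via ε: add p10.
From p7 via ε: add p2, p8.
From p2 via ε: add p5.
From p5 via ε: add p4.
No new states can be added; the closed set is {p2, p3, p4, p5, p7, p8, p9, p10}.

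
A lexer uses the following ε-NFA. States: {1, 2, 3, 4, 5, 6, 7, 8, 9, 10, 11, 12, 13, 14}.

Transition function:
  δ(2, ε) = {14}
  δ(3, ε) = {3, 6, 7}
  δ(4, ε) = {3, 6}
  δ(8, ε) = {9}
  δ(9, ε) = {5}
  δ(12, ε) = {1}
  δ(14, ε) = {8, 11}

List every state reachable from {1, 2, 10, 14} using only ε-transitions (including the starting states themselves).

Start with {1, 2, 10, 14}.
From 14 via ε: add 8, 11.
From 8 via ε: add 9.
From 9 via ε: add 5.
No new states can be added; the closed set is {1, 2, 5, 8, 9, 10, 11, 14}.

{1, 2, 5, 8, 9, 10, 11, 14}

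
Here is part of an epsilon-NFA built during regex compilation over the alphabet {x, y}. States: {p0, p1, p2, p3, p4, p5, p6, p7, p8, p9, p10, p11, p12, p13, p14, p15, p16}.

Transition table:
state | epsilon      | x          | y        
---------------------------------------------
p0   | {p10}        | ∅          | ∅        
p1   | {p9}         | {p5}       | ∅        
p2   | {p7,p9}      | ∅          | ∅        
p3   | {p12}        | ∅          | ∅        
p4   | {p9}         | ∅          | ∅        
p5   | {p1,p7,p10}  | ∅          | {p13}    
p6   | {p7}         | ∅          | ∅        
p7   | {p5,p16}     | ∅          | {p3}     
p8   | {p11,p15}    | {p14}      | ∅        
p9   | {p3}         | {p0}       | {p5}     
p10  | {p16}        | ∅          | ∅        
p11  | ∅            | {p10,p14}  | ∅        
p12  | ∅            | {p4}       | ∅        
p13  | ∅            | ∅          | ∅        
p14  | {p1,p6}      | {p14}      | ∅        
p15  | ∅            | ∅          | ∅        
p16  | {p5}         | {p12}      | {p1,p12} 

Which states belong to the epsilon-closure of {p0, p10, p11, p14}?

Start with {p0, p10, p11, p14}.
From p10 via epsilon: add p16.
From p14 via epsilon: add p1, p6.
From p1 via epsilon: add p9.
From p6 via epsilon: add p7.
From p16 via epsilon: add p5.
From p9 via epsilon: add p3.
From p3 via epsilon: add p12.
No new states can be added; the closed set is {p0, p1, p3, p5, p6, p7, p9, p10, p11, p12, p14, p16}.

{p0, p1, p3, p5, p6, p7, p9, p10, p11, p12, p14, p16}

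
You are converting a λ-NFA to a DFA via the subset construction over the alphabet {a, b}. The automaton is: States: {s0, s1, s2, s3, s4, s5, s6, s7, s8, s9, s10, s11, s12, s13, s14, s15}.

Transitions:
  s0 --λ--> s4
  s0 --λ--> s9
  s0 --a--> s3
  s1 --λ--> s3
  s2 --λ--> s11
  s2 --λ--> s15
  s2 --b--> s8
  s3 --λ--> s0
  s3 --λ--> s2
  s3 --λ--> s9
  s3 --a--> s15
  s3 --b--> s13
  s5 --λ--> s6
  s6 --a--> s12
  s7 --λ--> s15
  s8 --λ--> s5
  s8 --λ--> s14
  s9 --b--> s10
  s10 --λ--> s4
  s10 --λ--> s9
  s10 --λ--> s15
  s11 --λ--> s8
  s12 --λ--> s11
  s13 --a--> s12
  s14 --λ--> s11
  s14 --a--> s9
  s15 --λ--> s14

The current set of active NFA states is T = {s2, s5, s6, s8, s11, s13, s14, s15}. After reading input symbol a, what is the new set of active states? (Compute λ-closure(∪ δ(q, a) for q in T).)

{s5, s6, s8, s9, s11, s12, s14}

s6 on a → {s12}.
s13 on a → {s12}.
s14 on a → {s9}.
No a-transition from s2, s5, s8, s11, s15.
Union after reading a: {s9, s12}.
Now take the λ-closure:
From s12 via λ: add s11.
From s11 via λ: add s8.
From s8 via λ: add s5, s14.
From s5 via λ: add s6.
No new states can be added; the closed set is {s5, s6, s8, s9, s11, s12, s14}.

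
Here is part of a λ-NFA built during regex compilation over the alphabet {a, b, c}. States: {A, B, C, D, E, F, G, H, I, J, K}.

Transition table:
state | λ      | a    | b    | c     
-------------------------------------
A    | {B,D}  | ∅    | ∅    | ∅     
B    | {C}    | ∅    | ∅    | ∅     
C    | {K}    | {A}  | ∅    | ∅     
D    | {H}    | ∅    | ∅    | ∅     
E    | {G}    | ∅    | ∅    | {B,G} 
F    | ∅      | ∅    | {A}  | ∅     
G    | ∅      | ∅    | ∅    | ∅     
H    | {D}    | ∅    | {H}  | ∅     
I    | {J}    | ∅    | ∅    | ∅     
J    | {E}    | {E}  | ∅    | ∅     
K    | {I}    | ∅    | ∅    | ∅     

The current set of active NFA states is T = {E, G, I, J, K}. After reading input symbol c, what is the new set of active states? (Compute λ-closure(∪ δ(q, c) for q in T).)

{B, C, E, G, I, J, K}

E on c → {B, G}.
No c-transition from G, I, J, K.
Union after reading c: {B, G}.
Now take the λ-closure:
From B via λ: add C.
From C via λ: add K.
From K via λ: add I.
From I via λ: add J.
From J via λ: add E.
No new states can be added; the closed set is {B, C, E, G, I, J, K}.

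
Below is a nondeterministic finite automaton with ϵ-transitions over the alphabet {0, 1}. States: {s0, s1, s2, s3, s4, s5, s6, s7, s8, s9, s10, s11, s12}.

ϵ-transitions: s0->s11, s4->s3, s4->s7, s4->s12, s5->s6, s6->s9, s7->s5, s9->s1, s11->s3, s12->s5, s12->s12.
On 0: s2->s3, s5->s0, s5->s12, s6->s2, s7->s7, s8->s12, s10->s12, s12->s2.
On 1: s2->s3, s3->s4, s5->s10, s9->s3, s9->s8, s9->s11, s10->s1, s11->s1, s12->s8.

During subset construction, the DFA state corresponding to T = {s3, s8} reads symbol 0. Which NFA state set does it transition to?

{s1, s5, s6, s9, s12}

s8 on 0 → {s12}.
No 0-transition from s3.
Union after reading 0: {s12}.
Now take the ϵ-closure:
From s12 via ϵ: add s5.
From s5 via ϵ: add s6.
From s6 via ϵ: add s9.
From s9 via ϵ: add s1.
No new states can be added; the closed set is {s1, s5, s6, s9, s12}.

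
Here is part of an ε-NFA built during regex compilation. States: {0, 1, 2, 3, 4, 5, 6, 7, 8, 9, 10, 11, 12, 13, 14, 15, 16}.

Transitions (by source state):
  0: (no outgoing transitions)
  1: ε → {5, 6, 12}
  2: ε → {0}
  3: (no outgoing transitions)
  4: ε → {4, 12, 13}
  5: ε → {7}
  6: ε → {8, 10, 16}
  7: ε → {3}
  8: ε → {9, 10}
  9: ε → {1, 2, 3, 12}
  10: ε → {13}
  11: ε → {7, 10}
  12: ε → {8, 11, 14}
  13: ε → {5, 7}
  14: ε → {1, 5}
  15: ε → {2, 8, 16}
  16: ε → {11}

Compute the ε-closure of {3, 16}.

{3, 5, 7, 10, 11, 13, 16}

Start with {3, 16}.
From 16 via ε: add 11.
From 11 via ε: add 7, 10.
From 10 via ε: add 13.
From 13 via ε: add 5.
No new states can be added; the closed set is {3, 5, 7, 10, 11, 13, 16}.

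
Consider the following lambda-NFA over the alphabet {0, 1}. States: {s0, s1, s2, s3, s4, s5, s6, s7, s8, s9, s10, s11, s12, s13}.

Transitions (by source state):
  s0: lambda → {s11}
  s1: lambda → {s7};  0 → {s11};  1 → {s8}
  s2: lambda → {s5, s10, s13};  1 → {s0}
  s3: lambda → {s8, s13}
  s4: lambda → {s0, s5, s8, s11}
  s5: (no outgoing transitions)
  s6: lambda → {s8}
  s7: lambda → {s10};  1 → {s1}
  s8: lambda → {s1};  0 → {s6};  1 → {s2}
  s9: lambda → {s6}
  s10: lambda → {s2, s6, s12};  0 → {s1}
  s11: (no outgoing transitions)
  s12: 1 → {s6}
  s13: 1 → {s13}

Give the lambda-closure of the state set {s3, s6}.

{s1, s2, s3, s5, s6, s7, s8, s10, s12, s13}

Start with {s3, s6}.
From s3 via lambda: add s8, s13.
From s8 via lambda: add s1.
From s1 via lambda: add s7.
From s7 via lambda: add s10.
From s10 via lambda: add s2, s12.
From s2 via lambda: add s5.
No new states can be added; the closed set is {s1, s2, s3, s5, s6, s7, s8, s10, s12, s13}.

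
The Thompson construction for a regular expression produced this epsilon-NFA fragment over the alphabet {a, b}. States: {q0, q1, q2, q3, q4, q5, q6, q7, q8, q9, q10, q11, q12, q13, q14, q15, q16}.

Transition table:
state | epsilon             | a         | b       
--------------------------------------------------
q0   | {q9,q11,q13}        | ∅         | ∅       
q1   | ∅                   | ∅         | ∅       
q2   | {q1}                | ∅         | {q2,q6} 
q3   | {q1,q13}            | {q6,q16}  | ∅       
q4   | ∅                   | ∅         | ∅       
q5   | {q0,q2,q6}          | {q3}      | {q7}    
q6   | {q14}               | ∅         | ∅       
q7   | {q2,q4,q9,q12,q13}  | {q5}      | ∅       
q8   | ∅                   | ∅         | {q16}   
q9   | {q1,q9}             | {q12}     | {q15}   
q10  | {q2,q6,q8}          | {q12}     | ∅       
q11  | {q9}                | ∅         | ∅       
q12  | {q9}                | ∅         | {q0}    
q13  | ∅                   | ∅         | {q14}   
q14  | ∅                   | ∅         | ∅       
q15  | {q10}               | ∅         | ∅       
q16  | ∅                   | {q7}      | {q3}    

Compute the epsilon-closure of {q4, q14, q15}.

{q1, q2, q4, q6, q8, q10, q14, q15}

Start with {q4, q14, q15}.
From q15 via epsilon: add q10.
From q10 via epsilon: add q2, q6, q8.
From q2 via epsilon: add q1.
No new states can be added; the closed set is {q1, q2, q4, q6, q8, q10, q14, q15}.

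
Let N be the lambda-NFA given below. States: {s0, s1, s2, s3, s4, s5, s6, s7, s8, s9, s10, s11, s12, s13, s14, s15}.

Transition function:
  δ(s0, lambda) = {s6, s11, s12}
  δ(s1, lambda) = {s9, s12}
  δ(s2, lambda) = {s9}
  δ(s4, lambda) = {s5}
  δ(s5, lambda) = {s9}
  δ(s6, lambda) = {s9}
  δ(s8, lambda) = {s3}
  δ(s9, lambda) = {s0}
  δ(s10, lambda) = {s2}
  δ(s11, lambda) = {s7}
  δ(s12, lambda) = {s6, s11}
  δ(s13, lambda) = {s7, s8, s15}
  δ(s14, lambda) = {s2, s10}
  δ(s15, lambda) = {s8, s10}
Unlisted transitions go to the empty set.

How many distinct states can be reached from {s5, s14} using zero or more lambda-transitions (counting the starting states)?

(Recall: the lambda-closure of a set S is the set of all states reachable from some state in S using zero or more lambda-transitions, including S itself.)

10

Start with {s5, s14}.
From s5 via lambda: add s9.
From s14 via lambda: add s2, s10.
From s9 via lambda: add s0.
From s0 via lambda: add s6, s11, s12.
From s11 via lambda: add s7.
lambda-closure = {s0, s2, s5, s6, s7, s9, s10, s11, s12, s14}, which has 10 states.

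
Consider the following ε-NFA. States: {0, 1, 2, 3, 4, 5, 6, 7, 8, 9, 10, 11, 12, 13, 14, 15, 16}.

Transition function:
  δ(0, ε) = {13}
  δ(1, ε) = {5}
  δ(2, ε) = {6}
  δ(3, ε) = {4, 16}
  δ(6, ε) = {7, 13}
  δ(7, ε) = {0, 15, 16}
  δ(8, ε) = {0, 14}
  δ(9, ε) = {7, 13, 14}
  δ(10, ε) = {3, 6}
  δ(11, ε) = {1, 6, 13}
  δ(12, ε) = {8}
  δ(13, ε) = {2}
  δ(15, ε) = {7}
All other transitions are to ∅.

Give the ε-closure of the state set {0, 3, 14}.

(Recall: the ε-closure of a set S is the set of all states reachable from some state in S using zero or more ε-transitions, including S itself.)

{0, 2, 3, 4, 6, 7, 13, 14, 15, 16}

Start with {0, 3, 14}.
From 0 via ε: add 13.
From 3 via ε: add 4, 16.
From 13 via ε: add 2.
From 2 via ε: add 6.
From 6 via ε: add 7.
From 7 via ε: add 15.
No new states can be added; the closed set is {0, 2, 3, 4, 6, 7, 13, 14, 15, 16}.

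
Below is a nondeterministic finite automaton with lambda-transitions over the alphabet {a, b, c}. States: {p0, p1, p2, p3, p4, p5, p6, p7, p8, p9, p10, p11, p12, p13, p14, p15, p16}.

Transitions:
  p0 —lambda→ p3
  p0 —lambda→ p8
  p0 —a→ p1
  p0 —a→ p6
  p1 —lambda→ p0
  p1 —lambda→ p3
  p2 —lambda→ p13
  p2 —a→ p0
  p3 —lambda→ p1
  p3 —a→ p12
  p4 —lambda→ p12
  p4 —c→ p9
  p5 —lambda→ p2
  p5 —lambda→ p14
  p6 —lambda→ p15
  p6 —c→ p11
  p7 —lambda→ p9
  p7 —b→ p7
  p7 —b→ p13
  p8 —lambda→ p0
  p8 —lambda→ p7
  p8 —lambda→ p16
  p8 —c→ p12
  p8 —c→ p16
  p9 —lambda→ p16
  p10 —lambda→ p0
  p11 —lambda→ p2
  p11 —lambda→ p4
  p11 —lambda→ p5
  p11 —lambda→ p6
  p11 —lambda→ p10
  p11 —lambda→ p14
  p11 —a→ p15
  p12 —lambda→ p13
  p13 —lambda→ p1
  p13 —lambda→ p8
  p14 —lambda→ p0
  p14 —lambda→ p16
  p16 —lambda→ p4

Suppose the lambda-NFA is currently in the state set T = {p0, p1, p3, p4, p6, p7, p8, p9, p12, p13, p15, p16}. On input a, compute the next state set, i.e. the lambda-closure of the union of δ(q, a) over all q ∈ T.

p0 on a → {p1, p6}.
p3 on a → {p12}.
No a-transition from p1, p4, p6, p7, p8, p9, p12, p13, p15, p16.
Union after reading a: {p1, p6, p12}.
Now take the lambda-closure:
From p1 via lambda: add p0, p3.
From p6 via lambda: add p15.
From p12 via lambda: add p13.
From p0 via lambda: add p8.
From p8 via lambda: add p7, p16.
From p7 via lambda: add p9.
From p16 via lambda: add p4.
No new states can be added; the closed set is {p0, p1, p3, p4, p6, p7, p8, p9, p12, p13, p15, p16}.

{p0, p1, p3, p4, p6, p7, p8, p9, p12, p13, p15, p16}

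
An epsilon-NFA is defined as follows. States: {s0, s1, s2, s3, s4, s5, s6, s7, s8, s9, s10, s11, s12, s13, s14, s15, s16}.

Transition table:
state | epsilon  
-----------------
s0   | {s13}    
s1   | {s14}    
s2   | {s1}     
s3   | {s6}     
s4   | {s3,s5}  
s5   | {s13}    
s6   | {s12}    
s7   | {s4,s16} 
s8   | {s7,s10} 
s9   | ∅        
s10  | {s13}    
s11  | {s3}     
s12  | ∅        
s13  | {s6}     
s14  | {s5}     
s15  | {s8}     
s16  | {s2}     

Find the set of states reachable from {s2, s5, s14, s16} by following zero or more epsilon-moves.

Start with {s2, s5, s14, s16}.
From s2 via epsilon: add s1.
From s5 via epsilon: add s13.
From s13 via epsilon: add s6.
From s6 via epsilon: add s12.
No new states can be added; the closed set is {s1, s2, s5, s6, s12, s13, s14, s16}.

{s1, s2, s5, s6, s12, s13, s14, s16}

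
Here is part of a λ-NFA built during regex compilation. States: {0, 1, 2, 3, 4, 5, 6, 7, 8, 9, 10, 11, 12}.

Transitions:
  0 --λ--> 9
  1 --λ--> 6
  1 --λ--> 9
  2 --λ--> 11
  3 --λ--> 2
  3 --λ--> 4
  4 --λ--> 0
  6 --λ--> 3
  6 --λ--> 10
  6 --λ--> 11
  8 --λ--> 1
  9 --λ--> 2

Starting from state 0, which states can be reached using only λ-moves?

{0, 2, 9, 11}

Start with {0}.
From 0 via λ: add 9.
From 9 via λ: add 2.
From 2 via λ: add 11.
No new states can be added; the closed set is {0, 2, 9, 11}.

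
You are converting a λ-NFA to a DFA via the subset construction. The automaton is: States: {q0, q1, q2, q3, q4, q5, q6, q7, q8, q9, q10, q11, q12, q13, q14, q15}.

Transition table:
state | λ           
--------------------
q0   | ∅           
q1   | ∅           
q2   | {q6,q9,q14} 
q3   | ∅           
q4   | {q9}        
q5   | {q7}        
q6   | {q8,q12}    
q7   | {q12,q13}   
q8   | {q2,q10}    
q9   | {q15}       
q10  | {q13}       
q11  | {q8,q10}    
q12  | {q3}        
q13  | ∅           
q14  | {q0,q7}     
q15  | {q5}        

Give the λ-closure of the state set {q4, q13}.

{q3, q4, q5, q7, q9, q12, q13, q15}

Start with {q4, q13}.
From q4 via λ: add q9.
From q9 via λ: add q15.
From q15 via λ: add q5.
From q5 via λ: add q7.
From q7 via λ: add q12.
From q12 via λ: add q3.
No new states can be added; the closed set is {q3, q4, q5, q7, q9, q12, q13, q15}.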